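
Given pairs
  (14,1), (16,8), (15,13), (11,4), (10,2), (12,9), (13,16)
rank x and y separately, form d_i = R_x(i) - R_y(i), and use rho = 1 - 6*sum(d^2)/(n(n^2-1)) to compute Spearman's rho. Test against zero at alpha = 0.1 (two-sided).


Step 1: Rank x and y separately (midranks; no ties here).
rank(x): 14->5, 16->7, 15->6, 11->2, 10->1, 12->3, 13->4
rank(y): 1->1, 8->4, 13->6, 4->3, 2->2, 9->5, 16->7
Step 2: d_i = R_x(i) - R_y(i); compute d_i^2.
  (5-1)^2=16, (7-4)^2=9, (6-6)^2=0, (2-3)^2=1, (1-2)^2=1, (3-5)^2=4, (4-7)^2=9
sum(d^2) = 40.
Step 3: rho = 1 - 6*40 / (7*(7^2 - 1)) = 1 - 240/336 = 0.285714.
Step 4: Under H0, t = rho * sqrt((n-2)/(1-rho^2)) = 0.6667 ~ t(5).
Step 5: Two-sided p-value from the t-distribution with 5 df = 0.534509.
Step 6: alpha = 0.1. fail to reject H0.

rho = 0.2857, p = 0.534509, fail to reject H0 at alpha = 0.1.


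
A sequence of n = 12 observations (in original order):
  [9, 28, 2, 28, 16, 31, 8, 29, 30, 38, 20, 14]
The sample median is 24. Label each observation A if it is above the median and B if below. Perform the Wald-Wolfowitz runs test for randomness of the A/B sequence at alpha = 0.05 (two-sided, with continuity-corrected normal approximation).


Step 1: Compute median = 24; label A = above, B = below.
Labels in order: BABABABAAABB  (n_A = 6, n_B = 6)
Step 2: Count runs R = 9.
Step 3: Under H0 (random ordering), E[R] = 2*n_A*n_B/(n_A+n_B) + 1 = 2*6*6/12 + 1 = 7.0000.
        Var[R] = 2*n_A*n_B*(2*n_A*n_B - n_A - n_B) / ((n_A+n_B)^2 * (n_A+n_B-1)) = 4320/1584 = 2.7273.
        SD[R] = 1.6514.
Step 4: Continuity-corrected z = (R - 0.5 - E[R]) / SD[R] = (9 - 0.5 - 7.0000) / 1.6514 = 0.9083.
Step 5: Two-sided p-value via normal approximation = 2*(1 - Phi(|z|)) = 0.363722.
Step 6: alpha = 0.05. fail to reject H0.

R = 9, z = 0.9083, p = 0.363722, fail to reject H0.


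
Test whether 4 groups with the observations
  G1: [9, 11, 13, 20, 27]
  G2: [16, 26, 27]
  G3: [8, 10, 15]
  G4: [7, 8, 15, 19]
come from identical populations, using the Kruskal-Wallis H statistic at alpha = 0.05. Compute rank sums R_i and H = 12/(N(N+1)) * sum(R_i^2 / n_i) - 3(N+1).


Step 1: Combine all N = 15 observations and assign midranks.
sorted (value, group, rank): (7,G4,1), (8,G3,2.5), (8,G4,2.5), (9,G1,4), (10,G3,5), (11,G1,6), (13,G1,7), (15,G3,8.5), (15,G4,8.5), (16,G2,10), (19,G4,11), (20,G1,12), (26,G2,13), (27,G1,14.5), (27,G2,14.5)
Step 2: Sum ranks within each group.
R_1 = 43.5 (n_1 = 5)
R_2 = 37.5 (n_2 = 3)
R_3 = 16 (n_3 = 3)
R_4 = 23 (n_4 = 4)
Step 3: H = 12/(N(N+1)) * sum(R_i^2/n_i) - 3(N+1)
     = 12/(15*16) * (43.5^2/5 + 37.5^2/3 + 16^2/3 + 23^2/4) - 3*16
     = 0.050000 * 1064.78 - 48
     = 5.239167.
Step 4: Ties present; correction factor C = 1 - 18/(15^3 - 15) = 0.994643. Corrected H = 5.239167 / 0.994643 = 5.267385.
Step 5: Under H0, H ~ chi^2(3); p-value = 0.153233.
Step 6: alpha = 0.05. fail to reject H0.

H = 5.2674, df = 3, p = 0.153233, fail to reject H0.


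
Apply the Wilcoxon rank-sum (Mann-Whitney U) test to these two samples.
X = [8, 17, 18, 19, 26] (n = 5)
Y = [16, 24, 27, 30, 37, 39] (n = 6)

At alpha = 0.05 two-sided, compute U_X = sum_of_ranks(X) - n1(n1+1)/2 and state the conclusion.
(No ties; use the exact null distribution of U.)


Step 1: Combine and sort all 11 observations; assign midranks.
sorted (value, group): (8,X), (16,Y), (17,X), (18,X), (19,X), (24,Y), (26,X), (27,Y), (30,Y), (37,Y), (39,Y)
ranks: 8->1, 16->2, 17->3, 18->4, 19->5, 24->6, 26->7, 27->8, 30->9, 37->10, 39->11
Step 2: Rank sum for X: R1 = 1 + 3 + 4 + 5 + 7 = 20.
Step 3: U_X = R1 - n1(n1+1)/2 = 20 - 5*6/2 = 20 - 15 = 5.
       U_Y = n1*n2 - U_X = 30 - 5 = 25.
Step 4: No ties, so the exact null distribution of U (based on enumerating the C(11,5) = 462 equally likely rank assignments) gives the two-sided p-value.
Step 5: p-value = 0.082251; compare to alpha = 0.05. fail to reject H0.

U_X = 5, p = 0.082251, fail to reject H0 at alpha = 0.05.


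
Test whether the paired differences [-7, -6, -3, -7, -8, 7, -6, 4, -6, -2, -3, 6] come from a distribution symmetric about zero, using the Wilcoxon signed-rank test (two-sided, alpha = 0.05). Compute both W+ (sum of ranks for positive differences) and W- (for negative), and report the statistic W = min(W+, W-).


Step 1: Drop any zero differences (none here) and take |d_i|.
|d| = [7, 6, 3, 7, 8, 7, 6, 4, 6, 2, 3, 6]
Step 2: Midrank |d_i| (ties get averaged ranks).
ranks: |7|->10, |6|->6.5, |3|->2.5, |7|->10, |8|->12, |7|->10, |6|->6.5, |4|->4, |6|->6.5, |2|->1, |3|->2.5, |6|->6.5
Step 3: Attach original signs; sum ranks with positive sign and with negative sign.
W+ = 10 + 4 + 6.5 = 20.5
W- = 10 + 6.5 + 2.5 + 10 + 12 + 6.5 + 6.5 + 1 + 2.5 = 57.5
(Check: W+ + W- = 78 should equal n(n+1)/2 = 78.)
Step 4: Test statistic W = min(W+, W-) = 20.5.
Step 5: Ties in |d|, so use the tie-corrected normal approximation.
        E[W] = n(n+1)/4 = 12*13/4 = 39.
        Tie groups: |d|=3 (t=2), |d|=6 (t=4), |d|=7 (t=3); sum(t^3 - t) = 90.
        Var[W] = n(n+1)(2n+1)/24 - sum(t^3-t)/48 = 3900/24 - 90/48 = 160.625.
        z = (W - E[W]) / sqrt(Var[W]) = (20.5 - 39) / 12.6738 = -1.4597.
        Two-sided p = 2*Phi(z) = 0.144371.
Step 6: alpha = 0.05. fail to reject H0.

W+ = 20.5, W- = 57.5, W = min = 20.5, p = 0.144371, fail to reject H0.


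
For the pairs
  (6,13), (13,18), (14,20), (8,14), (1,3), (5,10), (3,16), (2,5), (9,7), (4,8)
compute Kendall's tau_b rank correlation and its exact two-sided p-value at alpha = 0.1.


Step 1: Enumerate the 45 unordered pairs (i,j) with i<j and classify each by sign(x_j-x_i) * sign(y_j-y_i).
  (1,2):dx=+7,dy=+5->C; (1,3):dx=+8,dy=+7->C; (1,4):dx=+2,dy=+1->C; (1,5):dx=-5,dy=-10->C
  (1,6):dx=-1,dy=-3->C; (1,7):dx=-3,dy=+3->D; (1,8):dx=-4,dy=-8->C; (1,9):dx=+3,dy=-6->D
  (1,10):dx=-2,dy=-5->C; (2,3):dx=+1,dy=+2->C; (2,4):dx=-5,dy=-4->C; (2,5):dx=-12,dy=-15->C
  (2,6):dx=-8,dy=-8->C; (2,7):dx=-10,dy=-2->C; (2,8):dx=-11,dy=-13->C; (2,9):dx=-4,dy=-11->C
  (2,10):dx=-9,dy=-10->C; (3,4):dx=-6,dy=-6->C; (3,5):dx=-13,dy=-17->C; (3,6):dx=-9,dy=-10->C
  (3,7):dx=-11,dy=-4->C; (3,8):dx=-12,dy=-15->C; (3,9):dx=-5,dy=-13->C; (3,10):dx=-10,dy=-12->C
  (4,5):dx=-7,dy=-11->C; (4,6):dx=-3,dy=-4->C; (4,7):dx=-5,dy=+2->D; (4,8):dx=-6,dy=-9->C
  (4,9):dx=+1,dy=-7->D; (4,10):dx=-4,dy=-6->C; (5,6):dx=+4,dy=+7->C; (5,7):dx=+2,dy=+13->C
  (5,8):dx=+1,dy=+2->C; (5,9):dx=+8,dy=+4->C; (5,10):dx=+3,dy=+5->C; (6,7):dx=-2,dy=+6->D
  (6,8):dx=-3,dy=-5->C; (6,9):dx=+4,dy=-3->D; (6,10):dx=-1,dy=-2->C; (7,8):dx=-1,dy=-11->C
  (7,9):dx=+6,dy=-9->D; (7,10):dx=+1,dy=-8->D; (8,9):dx=+7,dy=+2->C; (8,10):dx=+2,dy=+3->C
  (9,10):dx=-5,dy=+1->D
Step 2: C = 36, D = 9, total pairs = 45.
Step 3: tau = (C - D)/(n(n-1)/2) = (36 - 9)/45 = 0.600000.
Step 4: Exact two-sided p-value (enumerate n! = 3628800 permutations of y under H0): p = 0.016666.
Step 5: alpha = 0.1. reject H0.

tau_b = 0.6000 (C=36, D=9), p = 0.016666, reject H0.


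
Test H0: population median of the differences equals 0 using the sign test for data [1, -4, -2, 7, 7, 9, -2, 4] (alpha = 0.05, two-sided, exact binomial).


Step 1: Discard zero differences. Original n = 8; n_eff = number of nonzero differences = 8.
Nonzero differences (with sign): +1, -4, -2, +7, +7, +9, -2, +4
Step 2: Count signs: positive = 5, negative = 3.
Step 3: Under H0: P(positive) = 0.5, so the number of positives S ~ Bin(8, 0.5).
Step 4: Two-sided exact p-value = sum of Bin(8,0.5) probabilities at or below the observed probability = 0.726562.
Step 5: alpha = 0.05. fail to reject H0.

n_eff = 8, pos = 5, neg = 3, p = 0.726562, fail to reject H0.


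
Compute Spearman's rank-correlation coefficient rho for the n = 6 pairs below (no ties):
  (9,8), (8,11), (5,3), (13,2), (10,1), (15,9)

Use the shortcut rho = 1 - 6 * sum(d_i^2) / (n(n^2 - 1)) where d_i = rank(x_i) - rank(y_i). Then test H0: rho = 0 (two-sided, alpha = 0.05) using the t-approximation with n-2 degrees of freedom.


Step 1: Rank x and y separately (midranks; no ties here).
rank(x): 9->3, 8->2, 5->1, 13->5, 10->4, 15->6
rank(y): 8->4, 11->6, 3->3, 2->2, 1->1, 9->5
Step 2: d_i = R_x(i) - R_y(i); compute d_i^2.
  (3-4)^2=1, (2-6)^2=16, (1-3)^2=4, (5-2)^2=9, (4-1)^2=9, (6-5)^2=1
sum(d^2) = 40.
Step 3: rho = 1 - 6*40 / (6*(6^2 - 1)) = 1 - 240/210 = -0.142857.
Step 4: Under H0, t = rho * sqrt((n-2)/(1-rho^2)) = -0.2887 ~ t(4).
Step 5: Two-sided p-value from the t-distribution with 4 df = 0.787172.
Step 6: alpha = 0.05. fail to reject H0.

rho = -0.1429, p = 0.787172, fail to reject H0 at alpha = 0.05.


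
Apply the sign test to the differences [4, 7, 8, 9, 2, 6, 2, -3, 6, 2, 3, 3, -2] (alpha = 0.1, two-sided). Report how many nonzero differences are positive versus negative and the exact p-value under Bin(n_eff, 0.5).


Step 1: Discard zero differences. Original n = 13; n_eff = number of nonzero differences = 13.
Nonzero differences (with sign): +4, +7, +8, +9, +2, +6, +2, -3, +6, +2, +3, +3, -2
Step 2: Count signs: positive = 11, negative = 2.
Step 3: Under H0: P(positive) = 0.5, so the number of positives S ~ Bin(13, 0.5).
Step 4: Two-sided exact p-value = sum of Bin(13,0.5) probabilities at or below the observed probability = 0.022461.
Step 5: alpha = 0.1. reject H0.

n_eff = 13, pos = 11, neg = 2, p = 0.022461, reject H0.


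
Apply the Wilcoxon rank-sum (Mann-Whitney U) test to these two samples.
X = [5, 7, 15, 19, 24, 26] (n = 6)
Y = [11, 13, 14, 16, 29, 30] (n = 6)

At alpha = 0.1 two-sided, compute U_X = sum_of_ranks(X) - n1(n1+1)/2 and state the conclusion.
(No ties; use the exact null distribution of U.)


Step 1: Combine and sort all 12 observations; assign midranks.
sorted (value, group): (5,X), (7,X), (11,Y), (13,Y), (14,Y), (15,X), (16,Y), (19,X), (24,X), (26,X), (29,Y), (30,Y)
ranks: 5->1, 7->2, 11->3, 13->4, 14->5, 15->6, 16->7, 19->8, 24->9, 26->10, 29->11, 30->12
Step 2: Rank sum for X: R1 = 1 + 2 + 6 + 8 + 9 + 10 = 36.
Step 3: U_X = R1 - n1(n1+1)/2 = 36 - 6*7/2 = 36 - 21 = 15.
       U_Y = n1*n2 - U_X = 36 - 15 = 21.
Step 4: No ties, so the exact null distribution of U (based on enumerating the C(12,6) = 924 equally likely rank assignments) gives the two-sided p-value.
Step 5: p-value = 0.699134; compare to alpha = 0.1. fail to reject H0.

U_X = 15, p = 0.699134, fail to reject H0 at alpha = 0.1.


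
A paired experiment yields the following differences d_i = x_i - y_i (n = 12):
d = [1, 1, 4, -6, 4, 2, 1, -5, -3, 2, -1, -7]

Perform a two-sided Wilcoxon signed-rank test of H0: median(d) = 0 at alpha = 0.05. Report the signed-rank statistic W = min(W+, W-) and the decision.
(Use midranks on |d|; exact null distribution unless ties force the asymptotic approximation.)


Step 1: Drop any zero differences (none here) and take |d_i|.
|d| = [1, 1, 4, 6, 4, 2, 1, 5, 3, 2, 1, 7]
Step 2: Midrank |d_i| (ties get averaged ranks).
ranks: |1|->2.5, |1|->2.5, |4|->8.5, |6|->11, |4|->8.5, |2|->5.5, |1|->2.5, |5|->10, |3|->7, |2|->5.5, |1|->2.5, |7|->12
Step 3: Attach original signs; sum ranks with positive sign and with negative sign.
W+ = 2.5 + 2.5 + 8.5 + 8.5 + 5.5 + 2.5 + 5.5 = 35.5
W- = 11 + 10 + 7 + 2.5 + 12 = 42.5
(Check: W+ + W- = 78 should equal n(n+1)/2 = 78.)
Step 4: Test statistic W = min(W+, W-) = 35.5.
Step 5: Ties in |d|, so use the tie-corrected normal approximation.
        E[W] = n(n+1)/4 = 12*13/4 = 39.
        Tie groups: |d|=1 (t=4), |d|=2 (t=2), |d|=4 (t=2); sum(t^3 - t) = 72.
        Var[W] = n(n+1)(2n+1)/24 - sum(t^3-t)/48 = 3900/24 - 72/48 = 161.
        z = (W - E[W]) / sqrt(Var[W]) = (35.5 - 39) / 12.6886 = -0.2758.
        Two-sided p = 2*Phi(z) = 0.782672.
Step 6: alpha = 0.05. fail to reject H0.

W+ = 35.5, W- = 42.5, W = min = 35.5, p = 0.782672, fail to reject H0.


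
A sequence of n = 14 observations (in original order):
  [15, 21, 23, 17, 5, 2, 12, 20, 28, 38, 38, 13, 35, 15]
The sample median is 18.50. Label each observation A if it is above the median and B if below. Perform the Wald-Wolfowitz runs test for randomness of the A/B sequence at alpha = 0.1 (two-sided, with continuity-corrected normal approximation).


Step 1: Compute median = 18.50; label A = above, B = below.
Labels in order: BAABBBBAAAABAB  (n_A = 7, n_B = 7)
Step 2: Count runs R = 7.
Step 3: Under H0 (random ordering), E[R] = 2*n_A*n_B/(n_A+n_B) + 1 = 2*7*7/14 + 1 = 8.0000.
        Var[R] = 2*n_A*n_B*(2*n_A*n_B - n_A - n_B) / ((n_A+n_B)^2 * (n_A+n_B-1)) = 8232/2548 = 3.2308.
        SD[R] = 1.7974.
Step 4: Continuity-corrected z = (R + 0.5 - E[R]) / SD[R] = (7 + 0.5 - 8.0000) / 1.7974 = -0.2782.
Step 5: Two-sided p-value via normal approximation = 2*(1 - Phi(|z|)) = 0.780879.
Step 6: alpha = 0.1. fail to reject H0.

R = 7, z = -0.2782, p = 0.780879, fail to reject H0.


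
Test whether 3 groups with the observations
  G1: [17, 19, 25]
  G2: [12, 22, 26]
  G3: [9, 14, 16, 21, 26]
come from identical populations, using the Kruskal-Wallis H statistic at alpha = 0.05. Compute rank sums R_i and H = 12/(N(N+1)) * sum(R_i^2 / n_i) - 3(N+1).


Step 1: Combine all N = 11 observations and assign midranks.
sorted (value, group, rank): (9,G3,1), (12,G2,2), (14,G3,3), (16,G3,4), (17,G1,5), (19,G1,6), (21,G3,7), (22,G2,8), (25,G1,9), (26,G2,10.5), (26,G3,10.5)
Step 2: Sum ranks within each group.
R_1 = 20 (n_1 = 3)
R_2 = 20.5 (n_2 = 3)
R_3 = 25.5 (n_3 = 5)
Step 3: H = 12/(N(N+1)) * sum(R_i^2/n_i) - 3(N+1)
     = 12/(11*12) * (20^2/3 + 20.5^2/3 + 25.5^2/5) - 3*12
     = 0.090909 * 403.467 - 36
     = 0.678788.
Step 4: Ties present; correction factor C = 1 - 6/(11^3 - 11) = 0.995455. Corrected H = 0.678788 / 0.995455 = 0.681887.
Step 5: Under H0, H ~ chi^2(2); p-value = 0.711099.
Step 6: alpha = 0.05. fail to reject H0.

H = 0.6819, df = 2, p = 0.711099, fail to reject H0.


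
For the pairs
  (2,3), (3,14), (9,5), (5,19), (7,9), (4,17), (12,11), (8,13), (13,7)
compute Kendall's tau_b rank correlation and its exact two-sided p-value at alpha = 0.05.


Step 1: Enumerate the 36 unordered pairs (i,j) with i<j and classify each by sign(x_j-x_i) * sign(y_j-y_i).
  (1,2):dx=+1,dy=+11->C; (1,3):dx=+7,dy=+2->C; (1,4):dx=+3,dy=+16->C; (1,5):dx=+5,dy=+6->C
  (1,6):dx=+2,dy=+14->C; (1,7):dx=+10,dy=+8->C; (1,8):dx=+6,dy=+10->C; (1,9):dx=+11,dy=+4->C
  (2,3):dx=+6,dy=-9->D; (2,4):dx=+2,dy=+5->C; (2,5):dx=+4,dy=-5->D; (2,6):dx=+1,dy=+3->C
  (2,7):dx=+9,dy=-3->D; (2,8):dx=+5,dy=-1->D; (2,9):dx=+10,dy=-7->D; (3,4):dx=-4,dy=+14->D
  (3,5):dx=-2,dy=+4->D; (3,6):dx=-5,dy=+12->D; (3,7):dx=+3,dy=+6->C; (3,8):dx=-1,dy=+8->D
  (3,9):dx=+4,dy=+2->C; (4,5):dx=+2,dy=-10->D; (4,6):dx=-1,dy=-2->C; (4,7):dx=+7,dy=-8->D
  (4,8):dx=+3,dy=-6->D; (4,9):dx=+8,dy=-12->D; (5,6):dx=-3,dy=+8->D; (5,7):dx=+5,dy=+2->C
  (5,8):dx=+1,dy=+4->C; (5,9):dx=+6,dy=-2->D; (6,7):dx=+8,dy=-6->D; (6,8):dx=+4,dy=-4->D
  (6,9):dx=+9,dy=-10->D; (7,8):dx=-4,dy=+2->D; (7,9):dx=+1,dy=-4->D; (8,9):dx=+5,dy=-6->D
Step 2: C = 15, D = 21, total pairs = 36.
Step 3: tau = (C - D)/(n(n-1)/2) = (15 - 21)/36 = -0.166667.
Step 4: Exact two-sided p-value (enumerate n! = 362880 permutations of y under H0): p = 0.612202.
Step 5: alpha = 0.05. fail to reject H0.

tau_b = -0.1667 (C=15, D=21), p = 0.612202, fail to reject H0.


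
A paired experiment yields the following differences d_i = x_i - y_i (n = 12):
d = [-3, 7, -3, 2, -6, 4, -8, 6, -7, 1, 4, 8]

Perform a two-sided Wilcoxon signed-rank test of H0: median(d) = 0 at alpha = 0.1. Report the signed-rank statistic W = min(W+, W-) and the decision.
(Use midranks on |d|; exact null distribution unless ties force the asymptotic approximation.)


Step 1: Drop any zero differences (none here) and take |d_i|.
|d| = [3, 7, 3, 2, 6, 4, 8, 6, 7, 1, 4, 8]
Step 2: Midrank |d_i| (ties get averaged ranks).
ranks: |3|->3.5, |7|->9.5, |3|->3.5, |2|->2, |6|->7.5, |4|->5.5, |8|->11.5, |6|->7.5, |7|->9.5, |1|->1, |4|->5.5, |8|->11.5
Step 3: Attach original signs; sum ranks with positive sign and with negative sign.
W+ = 9.5 + 2 + 5.5 + 7.5 + 1 + 5.5 + 11.5 = 42.5
W- = 3.5 + 3.5 + 7.5 + 11.5 + 9.5 = 35.5
(Check: W+ + W- = 78 should equal n(n+1)/2 = 78.)
Step 4: Test statistic W = min(W+, W-) = 35.5.
Step 5: Ties in |d|, so use the tie-corrected normal approximation.
        E[W] = n(n+1)/4 = 12*13/4 = 39.
        Tie groups: |d|=3 (t=2), |d|=4 (t=2), |d|=6 (t=2), |d|=7 (t=2), |d|=8 (t=2); sum(t^3 - t) = 30.
        Var[W] = n(n+1)(2n+1)/24 - sum(t^3-t)/48 = 3900/24 - 30/48 = 161.875.
        z = (W - E[W]) / sqrt(Var[W]) = (35.5 - 39) / 12.7230 = -0.2751.
        Two-sided p = 2*Phi(z) = 0.783245.
Step 6: alpha = 0.1. fail to reject H0.

W+ = 42.5, W- = 35.5, W = min = 35.5, p = 0.783245, fail to reject H0.


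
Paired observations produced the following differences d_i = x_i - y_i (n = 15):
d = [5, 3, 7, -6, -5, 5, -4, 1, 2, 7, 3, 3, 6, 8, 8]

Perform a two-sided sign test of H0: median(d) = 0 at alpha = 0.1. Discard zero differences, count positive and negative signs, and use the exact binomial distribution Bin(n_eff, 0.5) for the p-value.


Step 1: Discard zero differences. Original n = 15; n_eff = number of nonzero differences = 15.
Nonzero differences (with sign): +5, +3, +7, -6, -5, +5, -4, +1, +2, +7, +3, +3, +6, +8, +8
Step 2: Count signs: positive = 12, negative = 3.
Step 3: Under H0: P(positive) = 0.5, so the number of positives S ~ Bin(15, 0.5).
Step 4: Two-sided exact p-value = sum of Bin(15,0.5) probabilities at or below the observed probability = 0.035156.
Step 5: alpha = 0.1. reject H0.

n_eff = 15, pos = 12, neg = 3, p = 0.035156, reject H0.


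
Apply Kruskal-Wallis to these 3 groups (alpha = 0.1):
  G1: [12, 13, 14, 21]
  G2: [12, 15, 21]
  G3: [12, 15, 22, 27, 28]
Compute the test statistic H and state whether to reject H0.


Step 1: Combine all N = 12 observations and assign midranks.
sorted (value, group, rank): (12,G1,2), (12,G2,2), (12,G3,2), (13,G1,4), (14,G1,5), (15,G2,6.5), (15,G3,6.5), (21,G1,8.5), (21,G2,8.5), (22,G3,10), (27,G3,11), (28,G3,12)
Step 2: Sum ranks within each group.
R_1 = 19.5 (n_1 = 4)
R_2 = 17 (n_2 = 3)
R_3 = 41.5 (n_3 = 5)
Step 3: H = 12/(N(N+1)) * sum(R_i^2/n_i) - 3(N+1)
     = 12/(12*13) * (19.5^2/4 + 17^2/3 + 41.5^2/5) - 3*13
     = 0.076923 * 535.846 - 39
     = 2.218910.
Step 4: Ties present; correction factor C = 1 - 36/(12^3 - 12) = 0.979021. Corrected H = 2.218910 / 0.979021 = 2.266458.
Step 5: Under H0, H ~ chi^2(2); p-value = 0.321992.
Step 6: alpha = 0.1. fail to reject H0.

H = 2.2665, df = 2, p = 0.321992, fail to reject H0.


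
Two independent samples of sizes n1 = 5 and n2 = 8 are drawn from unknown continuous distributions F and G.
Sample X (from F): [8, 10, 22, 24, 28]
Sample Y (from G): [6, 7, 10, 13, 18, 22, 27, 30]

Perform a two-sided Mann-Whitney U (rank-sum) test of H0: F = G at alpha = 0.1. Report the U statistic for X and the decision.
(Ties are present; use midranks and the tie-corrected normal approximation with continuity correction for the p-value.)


Step 1: Combine and sort all 13 observations; assign midranks.
sorted (value, group): (6,Y), (7,Y), (8,X), (10,X), (10,Y), (13,Y), (18,Y), (22,X), (22,Y), (24,X), (27,Y), (28,X), (30,Y)
ranks: 6->1, 7->2, 8->3, 10->4.5, 10->4.5, 13->6, 18->7, 22->8.5, 22->8.5, 24->10, 27->11, 28->12, 30->13
Step 2: Rank sum for X: R1 = 3 + 4.5 + 8.5 + 10 + 12 = 38.
Step 3: U_X = R1 - n1(n1+1)/2 = 38 - 5*6/2 = 38 - 15 = 23.
       U_Y = n1*n2 - U_X = 40 - 23 = 17.
Step 4: Ties are present, so use the tie-corrected normal approximation (with continuity correction) for the p-value.
Step 5: p-value = 0.713640; compare to alpha = 0.1. fail to reject H0.

U_X = 23, p = 0.713640, fail to reject H0 at alpha = 0.1.


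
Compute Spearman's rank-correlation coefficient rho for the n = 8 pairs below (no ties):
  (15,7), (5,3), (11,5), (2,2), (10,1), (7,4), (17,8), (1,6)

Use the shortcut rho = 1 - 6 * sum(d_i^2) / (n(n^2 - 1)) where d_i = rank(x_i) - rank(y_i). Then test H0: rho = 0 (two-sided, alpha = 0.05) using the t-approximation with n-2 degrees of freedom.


Step 1: Rank x and y separately (midranks; no ties here).
rank(x): 15->7, 5->3, 11->6, 2->2, 10->5, 7->4, 17->8, 1->1
rank(y): 7->7, 3->3, 5->5, 2->2, 1->1, 4->4, 8->8, 6->6
Step 2: d_i = R_x(i) - R_y(i); compute d_i^2.
  (7-7)^2=0, (3-3)^2=0, (6-5)^2=1, (2-2)^2=0, (5-1)^2=16, (4-4)^2=0, (8-8)^2=0, (1-6)^2=25
sum(d^2) = 42.
Step 3: rho = 1 - 6*42 / (8*(8^2 - 1)) = 1 - 252/504 = 0.500000.
Step 4: Under H0, t = rho * sqrt((n-2)/(1-rho^2)) = 1.4142 ~ t(6).
Step 5: Two-sided p-value from the t-distribution with 6 df = 0.207031.
Step 6: alpha = 0.05. fail to reject H0.

rho = 0.5000, p = 0.207031, fail to reject H0 at alpha = 0.05.


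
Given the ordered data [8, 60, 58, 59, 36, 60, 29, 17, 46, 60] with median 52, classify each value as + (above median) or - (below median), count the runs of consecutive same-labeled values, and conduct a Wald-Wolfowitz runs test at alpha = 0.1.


Step 1: Compute median = 52; label A = above, B = below.
Labels in order: BAAABABBBA  (n_A = 5, n_B = 5)
Step 2: Count runs R = 6.
Step 3: Under H0 (random ordering), E[R] = 2*n_A*n_B/(n_A+n_B) + 1 = 2*5*5/10 + 1 = 6.0000.
        Var[R] = 2*n_A*n_B*(2*n_A*n_B - n_A - n_B) / ((n_A+n_B)^2 * (n_A+n_B-1)) = 2000/900 = 2.2222.
        SD[R] = 1.4907.
Step 4: R = E[R], so z = 0 with no continuity correction.
Step 5: Two-sided p-value via normal approximation = 2*(1 - Phi(|z|)) = 1.000000.
Step 6: alpha = 0.1. fail to reject H0.

R = 6, z = 0.0000, p = 1.000000, fail to reject H0.


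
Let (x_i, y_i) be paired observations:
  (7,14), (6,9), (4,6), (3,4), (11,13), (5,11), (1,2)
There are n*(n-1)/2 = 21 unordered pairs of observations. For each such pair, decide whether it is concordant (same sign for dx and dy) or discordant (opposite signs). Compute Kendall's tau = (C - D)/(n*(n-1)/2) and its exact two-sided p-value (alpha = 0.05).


Step 1: Enumerate the 21 unordered pairs (i,j) with i<j and classify each by sign(x_j-x_i) * sign(y_j-y_i).
  (1,2):dx=-1,dy=-5->C; (1,3):dx=-3,dy=-8->C; (1,4):dx=-4,dy=-10->C; (1,5):dx=+4,dy=-1->D
  (1,6):dx=-2,dy=-3->C; (1,7):dx=-6,dy=-12->C; (2,3):dx=-2,dy=-3->C; (2,4):dx=-3,dy=-5->C
  (2,5):dx=+5,dy=+4->C; (2,6):dx=-1,dy=+2->D; (2,7):dx=-5,dy=-7->C; (3,4):dx=-1,dy=-2->C
  (3,5):dx=+7,dy=+7->C; (3,6):dx=+1,dy=+5->C; (3,7):dx=-3,dy=-4->C; (4,5):dx=+8,dy=+9->C
  (4,6):dx=+2,dy=+7->C; (4,7):dx=-2,dy=-2->C; (5,6):dx=-6,dy=-2->C; (5,7):dx=-10,dy=-11->C
  (6,7):dx=-4,dy=-9->C
Step 2: C = 19, D = 2, total pairs = 21.
Step 3: tau = (C - D)/(n(n-1)/2) = (19 - 2)/21 = 0.809524.
Step 4: Exact two-sided p-value (enumerate n! = 5040 permutations of y under H0): p = 0.010714.
Step 5: alpha = 0.05. reject H0.

tau_b = 0.8095 (C=19, D=2), p = 0.010714, reject H0.


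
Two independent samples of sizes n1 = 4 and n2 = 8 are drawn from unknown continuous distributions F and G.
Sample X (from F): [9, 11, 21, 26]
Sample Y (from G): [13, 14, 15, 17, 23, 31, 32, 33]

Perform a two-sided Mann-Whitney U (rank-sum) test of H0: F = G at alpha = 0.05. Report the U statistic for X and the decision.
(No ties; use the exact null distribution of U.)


Step 1: Combine and sort all 12 observations; assign midranks.
sorted (value, group): (9,X), (11,X), (13,Y), (14,Y), (15,Y), (17,Y), (21,X), (23,Y), (26,X), (31,Y), (32,Y), (33,Y)
ranks: 9->1, 11->2, 13->3, 14->4, 15->5, 17->6, 21->7, 23->8, 26->9, 31->10, 32->11, 33->12
Step 2: Rank sum for X: R1 = 1 + 2 + 7 + 9 = 19.
Step 3: U_X = R1 - n1(n1+1)/2 = 19 - 4*5/2 = 19 - 10 = 9.
       U_Y = n1*n2 - U_X = 32 - 9 = 23.
Step 4: No ties, so the exact null distribution of U (based on enumerating the C(12,4) = 495 equally likely rank assignments) gives the two-sided p-value.
Step 5: p-value = 0.282828; compare to alpha = 0.05. fail to reject H0.

U_X = 9, p = 0.282828, fail to reject H0 at alpha = 0.05.


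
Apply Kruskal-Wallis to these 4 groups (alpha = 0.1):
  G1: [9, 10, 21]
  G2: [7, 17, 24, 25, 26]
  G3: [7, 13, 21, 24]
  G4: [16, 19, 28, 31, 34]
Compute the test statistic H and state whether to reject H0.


Step 1: Combine all N = 17 observations and assign midranks.
sorted (value, group, rank): (7,G2,1.5), (7,G3,1.5), (9,G1,3), (10,G1,4), (13,G3,5), (16,G4,6), (17,G2,7), (19,G4,8), (21,G1,9.5), (21,G3,9.5), (24,G2,11.5), (24,G3,11.5), (25,G2,13), (26,G2,14), (28,G4,15), (31,G4,16), (34,G4,17)
Step 2: Sum ranks within each group.
R_1 = 16.5 (n_1 = 3)
R_2 = 47 (n_2 = 5)
R_3 = 27.5 (n_3 = 4)
R_4 = 62 (n_4 = 5)
Step 3: H = 12/(N(N+1)) * sum(R_i^2/n_i) - 3(N+1)
     = 12/(17*18) * (16.5^2/3 + 47^2/5 + 27.5^2/4 + 62^2/5) - 3*18
     = 0.039216 * 1490.41 - 54
     = 4.447549.
Step 4: Ties present; correction factor C = 1 - 18/(17^3 - 17) = 0.996324. Corrected H = 4.447549 / 0.996324 = 4.463961.
Step 5: Under H0, H ~ chi^2(3); p-value = 0.215528.
Step 6: alpha = 0.1. fail to reject H0.

H = 4.4640, df = 3, p = 0.215528, fail to reject H0.


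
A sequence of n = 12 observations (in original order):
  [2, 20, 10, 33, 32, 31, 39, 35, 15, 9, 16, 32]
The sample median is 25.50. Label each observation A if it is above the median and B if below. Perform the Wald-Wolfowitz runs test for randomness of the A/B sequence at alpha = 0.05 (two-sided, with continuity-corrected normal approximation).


Step 1: Compute median = 25.50; label A = above, B = below.
Labels in order: BBBAAAAABBBA  (n_A = 6, n_B = 6)
Step 2: Count runs R = 4.
Step 3: Under H0 (random ordering), E[R] = 2*n_A*n_B/(n_A+n_B) + 1 = 2*6*6/12 + 1 = 7.0000.
        Var[R] = 2*n_A*n_B*(2*n_A*n_B - n_A - n_B) / ((n_A+n_B)^2 * (n_A+n_B-1)) = 4320/1584 = 2.7273.
        SD[R] = 1.6514.
Step 4: Continuity-corrected z = (R + 0.5 - E[R]) / SD[R] = (4 + 0.5 - 7.0000) / 1.6514 = -1.5138.
Step 5: Two-sided p-value via normal approximation = 2*(1 - Phi(|z|)) = 0.130070.
Step 6: alpha = 0.05. fail to reject H0.

R = 4, z = -1.5138, p = 0.130070, fail to reject H0.


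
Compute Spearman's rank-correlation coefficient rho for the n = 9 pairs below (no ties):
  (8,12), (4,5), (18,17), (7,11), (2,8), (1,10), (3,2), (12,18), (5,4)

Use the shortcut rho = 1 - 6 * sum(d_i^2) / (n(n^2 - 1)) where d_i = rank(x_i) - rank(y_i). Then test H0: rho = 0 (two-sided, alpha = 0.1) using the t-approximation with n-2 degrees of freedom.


Step 1: Rank x and y separately (midranks; no ties here).
rank(x): 8->7, 4->4, 18->9, 7->6, 2->2, 1->1, 3->3, 12->8, 5->5
rank(y): 12->7, 5->3, 17->8, 11->6, 8->4, 10->5, 2->1, 18->9, 4->2
Step 2: d_i = R_x(i) - R_y(i); compute d_i^2.
  (7-7)^2=0, (4-3)^2=1, (9-8)^2=1, (6-6)^2=0, (2-4)^2=4, (1-5)^2=16, (3-1)^2=4, (8-9)^2=1, (5-2)^2=9
sum(d^2) = 36.
Step 3: rho = 1 - 6*36 / (9*(9^2 - 1)) = 1 - 216/720 = 0.700000.
Step 4: Under H0, t = rho * sqrt((n-2)/(1-rho^2)) = 2.5934 ~ t(7).
Step 5: Two-sided p-value from the t-distribution with 7 df = 0.035770.
Step 6: alpha = 0.1. reject H0.

rho = 0.7000, p = 0.035770, reject H0 at alpha = 0.1.


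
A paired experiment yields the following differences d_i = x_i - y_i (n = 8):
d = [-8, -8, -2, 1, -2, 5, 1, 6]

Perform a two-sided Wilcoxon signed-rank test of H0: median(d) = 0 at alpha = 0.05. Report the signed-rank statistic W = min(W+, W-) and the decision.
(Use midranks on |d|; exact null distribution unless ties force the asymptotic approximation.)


Step 1: Drop any zero differences (none here) and take |d_i|.
|d| = [8, 8, 2, 1, 2, 5, 1, 6]
Step 2: Midrank |d_i| (ties get averaged ranks).
ranks: |8|->7.5, |8|->7.5, |2|->3.5, |1|->1.5, |2|->3.5, |5|->5, |1|->1.5, |6|->6
Step 3: Attach original signs; sum ranks with positive sign and with negative sign.
W+ = 1.5 + 5 + 1.5 + 6 = 14
W- = 7.5 + 7.5 + 3.5 + 3.5 = 22
(Check: W+ + W- = 36 should equal n(n+1)/2 = 36.)
Step 4: Test statistic W = min(W+, W-) = 14.
Step 5: Ties in |d|, so use the tie-corrected normal approximation.
        E[W] = n(n+1)/4 = 8*9/4 = 18.
        Tie groups: |d|=1 (t=2), |d|=2 (t=2), |d|=8 (t=2); sum(t^3 - t) = 18.
        Var[W] = n(n+1)(2n+1)/24 - sum(t^3-t)/48 = 1224/24 - 18/48 = 50.625.
        z = (W - E[W]) / sqrt(Var[W]) = (14 - 18) / 7.1151 = -0.5622.
        Two-sided p = 2*Phi(z) = 0.573992.
Step 6: alpha = 0.05. fail to reject H0.

W+ = 14, W- = 22, W = min = 14, p = 0.573992, fail to reject H0.


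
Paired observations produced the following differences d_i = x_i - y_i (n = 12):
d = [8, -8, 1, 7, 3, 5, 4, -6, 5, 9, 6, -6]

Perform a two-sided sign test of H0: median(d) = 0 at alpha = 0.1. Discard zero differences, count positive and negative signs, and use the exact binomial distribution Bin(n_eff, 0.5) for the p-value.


Step 1: Discard zero differences. Original n = 12; n_eff = number of nonzero differences = 12.
Nonzero differences (with sign): +8, -8, +1, +7, +3, +5, +4, -6, +5, +9, +6, -6
Step 2: Count signs: positive = 9, negative = 3.
Step 3: Under H0: P(positive) = 0.5, so the number of positives S ~ Bin(12, 0.5).
Step 4: Two-sided exact p-value = sum of Bin(12,0.5) probabilities at or below the observed probability = 0.145996.
Step 5: alpha = 0.1. fail to reject H0.

n_eff = 12, pos = 9, neg = 3, p = 0.145996, fail to reject H0.


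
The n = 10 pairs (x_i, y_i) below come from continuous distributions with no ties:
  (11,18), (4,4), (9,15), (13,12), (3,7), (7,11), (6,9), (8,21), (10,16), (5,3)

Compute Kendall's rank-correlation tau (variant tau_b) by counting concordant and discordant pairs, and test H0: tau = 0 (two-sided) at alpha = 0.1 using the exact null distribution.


Step 1: Enumerate the 45 unordered pairs (i,j) with i<j and classify each by sign(x_j-x_i) * sign(y_j-y_i).
  (1,2):dx=-7,dy=-14->C; (1,3):dx=-2,dy=-3->C; (1,4):dx=+2,dy=-6->D; (1,5):dx=-8,dy=-11->C
  (1,6):dx=-4,dy=-7->C; (1,7):dx=-5,dy=-9->C; (1,8):dx=-3,dy=+3->D; (1,9):dx=-1,dy=-2->C
  (1,10):dx=-6,dy=-15->C; (2,3):dx=+5,dy=+11->C; (2,4):dx=+9,dy=+8->C; (2,5):dx=-1,dy=+3->D
  (2,6):dx=+3,dy=+7->C; (2,7):dx=+2,dy=+5->C; (2,8):dx=+4,dy=+17->C; (2,9):dx=+6,dy=+12->C
  (2,10):dx=+1,dy=-1->D; (3,4):dx=+4,dy=-3->D; (3,5):dx=-6,dy=-8->C; (3,6):dx=-2,dy=-4->C
  (3,7):dx=-3,dy=-6->C; (3,8):dx=-1,dy=+6->D; (3,9):dx=+1,dy=+1->C; (3,10):dx=-4,dy=-12->C
  (4,5):dx=-10,dy=-5->C; (4,6):dx=-6,dy=-1->C; (4,7):dx=-7,dy=-3->C; (4,8):dx=-5,dy=+9->D
  (4,9):dx=-3,dy=+4->D; (4,10):dx=-8,dy=-9->C; (5,6):dx=+4,dy=+4->C; (5,7):dx=+3,dy=+2->C
  (5,8):dx=+5,dy=+14->C; (5,9):dx=+7,dy=+9->C; (5,10):dx=+2,dy=-4->D; (6,7):dx=-1,dy=-2->C
  (6,8):dx=+1,dy=+10->C; (6,9):dx=+3,dy=+5->C; (6,10):dx=-2,dy=-8->C; (7,8):dx=+2,dy=+12->C
  (7,9):dx=+4,dy=+7->C; (7,10):dx=-1,dy=-6->C; (8,9):dx=+2,dy=-5->D; (8,10):dx=-3,dy=-18->C
  (9,10):dx=-5,dy=-13->C
Step 2: C = 35, D = 10, total pairs = 45.
Step 3: tau = (C - D)/(n(n-1)/2) = (35 - 10)/45 = 0.555556.
Step 4: Exact two-sided p-value (enumerate n! = 3628800 permutations of y under H0): p = 0.028609.
Step 5: alpha = 0.1. reject H0.

tau_b = 0.5556 (C=35, D=10), p = 0.028609, reject H0.


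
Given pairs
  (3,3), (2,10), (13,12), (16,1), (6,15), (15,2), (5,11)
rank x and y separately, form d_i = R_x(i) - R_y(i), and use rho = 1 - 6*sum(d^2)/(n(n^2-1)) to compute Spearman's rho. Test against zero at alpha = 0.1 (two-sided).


Step 1: Rank x and y separately (midranks; no ties here).
rank(x): 3->2, 2->1, 13->5, 16->7, 6->4, 15->6, 5->3
rank(y): 3->3, 10->4, 12->6, 1->1, 15->7, 2->2, 11->5
Step 2: d_i = R_x(i) - R_y(i); compute d_i^2.
  (2-3)^2=1, (1-4)^2=9, (5-6)^2=1, (7-1)^2=36, (4-7)^2=9, (6-2)^2=16, (3-5)^2=4
sum(d^2) = 76.
Step 3: rho = 1 - 6*76 / (7*(7^2 - 1)) = 1 - 456/336 = -0.357143.
Step 4: Under H0, t = rho * sqrt((n-2)/(1-rho^2)) = -0.8550 ~ t(5).
Step 5: Two-sided p-value from the t-distribution with 5 df = 0.431611.
Step 6: alpha = 0.1. fail to reject H0.

rho = -0.3571, p = 0.431611, fail to reject H0 at alpha = 0.1.


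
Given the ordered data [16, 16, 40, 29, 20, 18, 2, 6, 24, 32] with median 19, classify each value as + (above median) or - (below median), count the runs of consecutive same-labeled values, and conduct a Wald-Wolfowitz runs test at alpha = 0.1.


Step 1: Compute median = 19; label A = above, B = below.
Labels in order: BBAAABBBAA  (n_A = 5, n_B = 5)
Step 2: Count runs R = 4.
Step 3: Under H0 (random ordering), E[R] = 2*n_A*n_B/(n_A+n_B) + 1 = 2*5*5/10 + 1 = 6.0000.
        Var[R] = 2*n_A*n_B*(2*n_A*n_B - n_A - n_B) / ((n_A+n_B)^2 * (n_A+n_B-1)) = 2000/900 = 2.2222.
        SD[R] = 1.4907.
Step 4: Continuity-corrected z = (R + 0.5 - E[R]) / SD[R] = (4 + 0.5 - 6.0000) / 1.4907 = -1.0062.
Step 5: Two-sided p-value via normal approximation = 2*(1 - Phi(|z|)) = 0.314305.
Step 6: alpha = 0.1. fail to reject H0.

R = 4, z = -1.0062, p = 0.314305, fail to reject H0.


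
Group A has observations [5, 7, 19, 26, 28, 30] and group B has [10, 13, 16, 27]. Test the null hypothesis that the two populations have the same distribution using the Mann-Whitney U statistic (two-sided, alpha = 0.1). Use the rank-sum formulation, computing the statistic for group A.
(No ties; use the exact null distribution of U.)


Step 1: Combine and sort all 10 observations; assign midranks.
sorted (value, group): (5,X), (7,X), (10,Y), (13,Y), (16,Y), (19,X), (26,X), (27,Y), (28,X), (30,X)
ranks: 5->1, 7->2, 10->3, 13->4, 16->5, 19->6, 26->7, 27->8, 28->9, 30->10
Step 2: Rank sum for X: R1 = 1 + 2 + 6 + 7 + 9 + 10 = 35.
Step 3: U_X = R1 - n1(n1+1)/2 = 35 - 6*7/2 = 35 - 21 = 14.
       U_Y = n1*n2 - U_X = 24 - 14 = 10.
Step 4: No ties, so the exact null distribution of U (based on enumerating the C(10,6) = 210 equally likely rank assignments) gives the two-sided p-value.
Step 5: p-value = 0.761905; compare to alpha = 0.1. fail to reject H0.

U_X = 14, p = 0.761905, fail to reject H0 at alpha = 0.1.


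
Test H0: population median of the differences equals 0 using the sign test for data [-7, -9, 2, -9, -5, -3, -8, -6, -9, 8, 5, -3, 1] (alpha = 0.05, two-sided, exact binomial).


Step 1: Discard zero differences. Original n = 13; n_eff = number of nonzero differences = 13.
Nonzero differences (with sign): -7, -9, +2, -9, -5, -3, -8, -6, -9, +8, +5, -3, +1
Step 2: Count signs: positive = 4, negative = 9.
Step 3: Under H0: P(positive) = 0.5, so the number of positives S ~ Bin(13, 0.5).
Step 4: Two-sided exact p-value = sum of Bin(13,0.5) probabilities at or below the observed probability = 0.266846.
Step 5: alpha = 0.05. fail to reject H0.

n_eff = 13, pos = 4, neg = 9, p = 0.266846, fail to reject H0.


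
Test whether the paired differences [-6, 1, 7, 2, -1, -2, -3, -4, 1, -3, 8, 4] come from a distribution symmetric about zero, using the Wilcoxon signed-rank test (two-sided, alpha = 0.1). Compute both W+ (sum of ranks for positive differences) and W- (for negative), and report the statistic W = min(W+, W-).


Step 1: Drop any zero differences (none here) and take |d_i|.
|d| = [6, 1, 7, 2, 1, 2, 3, 4, 1, 3, 8, 4]
Step 2: Midrank |d_i| (ties get averaged ranks).
ranks: |6|->10, |1|->2, |7|->11, |2|->4.5, |1|->2, |2|->4.5, |3|->6.5, |4|->8.5, |1|->2, |3|->6.5, |8|->12, |4|->8.5
Step 3: Attach original signs; sum ranks with positive sign and with negative sign.
W+ = 2 + 11 + 4.5 + 2 + 12 + 8.5 = 40
W- = 10 + 2 + 4.5 + 6.5 + 8.5 + 6.5 = 38
(Check: W+ + W- = 78 should equal n(n+1)/2 = 78.)
Step 4: Test statistic W = min(W+, W-) = 38.
Step 5: Ties in |d|, so use the tie-corrected normal approximation.
        E[W] = n(n+1)/4 = 12*13/4 = 39.
        Tie groups: |d|=1 (t=3), |d|=2 (t=2), |d|=3 (t=2), |d|=4 (t=2); sum(t^3 - t) = 42.
        Var[W] = n(n+1)(2n+1)/24 - sum(t^3-t)/48 = 3900/24 - 42/48 = 161.625.
        z = (W - E[W]) / sqrt(Var[W]) = (38 - 39) / 12.7132 = -0.0787.
        Two-sided p = 2*Phi(z) = 0.937304.
Step 6: alpha = 0.1. fail to reject H0.

W+ = 40, W- = 38, W = min = 38, p = 0.937304, fail to reject H0.


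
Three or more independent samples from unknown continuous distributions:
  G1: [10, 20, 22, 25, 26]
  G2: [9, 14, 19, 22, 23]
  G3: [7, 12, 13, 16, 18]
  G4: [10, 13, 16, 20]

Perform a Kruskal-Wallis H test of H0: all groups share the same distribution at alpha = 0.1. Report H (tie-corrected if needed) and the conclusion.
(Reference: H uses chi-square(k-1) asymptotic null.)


Step 1: Combine all N = 19 observations and assign midranks.
sorted (value, group, rank): (7,G3,1), (9,G2,2), (10,G1,3.5), (10,G4,3.5), (12,G3,5), (13,G3,6.5), (13,G4,6.5), (14,G2,8), (16,G3,9.5), (16,G4,9.5), (18,G3,11), (19,G2,12), (20,G1,13.5), (20,G4,13.5), (22,G1,15.5), (22,G2,15.5), (23,G2,17), (25,G1,18), (26,G1,19)
Step 2: Sum ranks within each group.
R_1 = 69.5 (n_1 = 5)
R_2 = 54.5 (n_2 = 5)
R_3 = 33 (n_3 = 5)
R_4 = 33 (n_4 = 4)
Step 3: H = 12/(N(N+1)) * sum(R_i^2/n_i) - 3(N+1)
     = 12/(19*20) * (69.5^2/5 + 54.5^2/5 + 33^2/5 + 33^2/4) - 3*20
     = 0.031579 * 2050.15 - 60
     = 4.741579.
Step 4: Ties present; correction factor C = 1 - 30/(19^3 - 19) = 0.995614. Corrected H = 4.741579 / 0.995614 = 4.762467.
Step 5: Under H0, H ~ chi^2(3); p-value = 0.190040.
Step 6: alpha = 0.1. fail to reject H0.

H = 4.7625, df = 3, p = 0.190040, fail to reject H0.


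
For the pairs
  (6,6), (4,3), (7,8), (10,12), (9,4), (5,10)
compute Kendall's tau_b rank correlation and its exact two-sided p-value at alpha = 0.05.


Step 1: Enumerate the 15 unordered pairs (i,j) with i<j and classify each by sign(x_j-x_i) * sign(y_j-y_i).
  (1,2):dx=-2,dy=-3->C; (1,3):dx=+1,dy=+2->C; (1,4):dx=+4,dy=+6->C; (1,5):dx=+3,dy=-2->D
  (1,6):dx=-1,dy=+4->D; (2,3):dx=+3,dy=+5->C; (2,4):dx=+6,dy=+9->C; (2,5):dx=+5,dy=+1->C
  (2,6):dx=+1,dy=+7->C; (3,4):dx=+3,dy=+4->C; (3,5):dx=+2,dy=-4->D; (3,6):dx=-2,dy=+2->D
  (4,5):dx=-1,dy=-8->C; (4,6):dx=-5,dy=-2->C; (5,6):dx=-4,dy=+6->D
Step 2: C = 10, D = 5, total pairs = 15.
Step 3: tau = (C - D)/(n(n-1)/2) = (10 - 5)/15 = 0.333333.
Step 4: Exact two-sided p-value (enumerate n! = 720 permutations of y under H0): p = 0.469444.
Step 5: alpha = 0.05. fail to reject H0.

tau_b = 0.3333 (C=10, D=5), p = 0.469444, fail to reject H0.


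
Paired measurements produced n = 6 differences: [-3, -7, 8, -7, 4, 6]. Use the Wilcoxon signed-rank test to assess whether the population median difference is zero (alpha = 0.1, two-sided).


Step 1: Drop any zero differences (none here) and take |d_i|.
|d| = [3, 7, 8, 7, 4, 6]
Step 2: Midrank |d_i| (ties get averaged ranks).
ranks: |3|->1, |7|->4.5, |8|->6, |7|->4.5, |4|->2, |6|->3
Step 3: Attach original signs; sum ranks with positive sign and with negative sign.
W+ = 6 + 2 + 3 = 11
W- = 1 + 4.5 + 4.5 = 10
(Check: W+ + W- = 21 should equal n(n+1)/2 = 21.)
Step 4: Test statistic W = min(W+, W-) = 10.
Step 5: Ties in |d|, so use the tie-corrected normal approximation.
        E[W] = n(n+1)/4 = 6*7/4 = 10.5.
        Tie groups: |d|=7 (t=2); sum(t^3 - t) = 6.
        Var[W] = n(n+1)(2n+1)/24 - sum(t^3-t)/48 = 546/24 - 6/48 = 22.625.
        z = (W - E[W]) / sqrt(Var[W]) = (10 - 10.5) / 4.7566 = -0.1051.
        Two-sided p = 2*Phi(z) = 0.916282.
Step 6: alpha = 0.1. fail to reject H0.

W+ = 11, W- = 10, W = min = 10, p = 0.916282, fail to reject H0.


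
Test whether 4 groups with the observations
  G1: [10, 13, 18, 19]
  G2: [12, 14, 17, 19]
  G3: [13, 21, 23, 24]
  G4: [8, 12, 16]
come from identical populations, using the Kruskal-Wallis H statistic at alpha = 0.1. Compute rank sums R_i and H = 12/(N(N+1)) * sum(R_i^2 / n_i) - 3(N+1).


Step 1: Combine all N = 15 observations and assign midranks.
sorted (value, group, rank): (8,G4,1), (10,G1,2), (12,G2,3.5), (12,G4,3.5), (13,G1,5.5), (13,G3,5.5), (14,G2,7), (16,G4,8), (17,G2,9), (18,G1,10), (19,G1,11.5), (19,G2,11.5), (21,G3,13), (23,G3,14), (24,G3,15)
Step 2: Sum ranks within each group.
R_1 = 29 (n_1 = 4)
R_2 = 31 (n_2 = 4)
R_3 = 47.5 (n_3 = 4)
R_4 = 12.5 (n_4 = 3)
Step 3: H = 12/(N(N+1)) * sum(R_i^2/n_i) - 3(N+1)
     = 12/(15*16) * (29^2/4 + 31^2/4 + 47.5^2/4 + 12.5^2/3) - 3*16
     = 0.050000 * 1066.65 - 48
     = 5.332292.
Step 4: Ties present; correction factor C = 1 - 18/(15^3 - 15) = 0.994643. Corrected H = 5.332292 / 0.994643 = 5.361011.
Step 5: Under H0, H ~ chi^2(3); p-value = 0.147192.
Step 6: alpha = 0.1. fail to reject H0.

H = 5.3610, df = 3, p = 0.147192, fail to reject H0.


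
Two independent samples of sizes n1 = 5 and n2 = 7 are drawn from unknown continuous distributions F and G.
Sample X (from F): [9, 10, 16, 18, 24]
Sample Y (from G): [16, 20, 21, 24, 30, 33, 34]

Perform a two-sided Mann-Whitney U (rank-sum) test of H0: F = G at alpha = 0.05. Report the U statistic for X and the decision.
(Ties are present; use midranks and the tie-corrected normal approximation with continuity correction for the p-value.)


Step 1: Combine and sort all 12 observations; assign midranks.
sorted (value, group): (9,X), (10,X), (16,X), (16,Y), (18,X), (20,Y), (21,Y), (24,X), (24,Y), (30,Y), (33,Y), (34,Y)
ranks: 9->1, 10->2, 16->3.5, 16->3.5, 18->5, 20->6, 21->7, 24->8.5, 24->8.5, 30->10, 33->11, 34->12
Step 2: Rank sum for X: R1 = 1 + 2 + 3.5 + 5 + 8.5 = 20.
Step 3: U_X = R1 - n1(n1+1)/2 = 20 - 5*6/2 = 20 - 15 = 5.
       U_Y = n1*n2 - U_X = 35 - 5 = 30.
Step 4: Ties are present, so use the tie-corrected normal approximation (with continuity correction) for the p-value.
Step 5: p-value = 0.050507; compare to alpha = 0.05. fail to reject H0.

U_X = 5, p = 0.050507, fail to reject H0 at alpha = 0.05.
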